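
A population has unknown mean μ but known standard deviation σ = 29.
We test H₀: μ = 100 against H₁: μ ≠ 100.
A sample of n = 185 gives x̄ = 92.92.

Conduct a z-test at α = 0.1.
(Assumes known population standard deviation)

Answer: z = -3.3207, reject H₀

Derivation:
Standard error: SE = σ/√n = 29/√185 = 2.1321
z-statistic: z = (x̄ - μ₀)/SE = (92.92 - 100)/2.1321 = -3.3207
Critical value: ±1.645
p-value = 0.0009
Decision: reject H₀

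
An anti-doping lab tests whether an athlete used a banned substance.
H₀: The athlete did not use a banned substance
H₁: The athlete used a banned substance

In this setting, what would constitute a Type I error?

Answer: Falsely accusing a clean athlete of doping

Derivation:
A Type I error (probability α) occurs when we reject a true H₀.
A Type II error (probability β) occurs when we fail to reject a false H₀.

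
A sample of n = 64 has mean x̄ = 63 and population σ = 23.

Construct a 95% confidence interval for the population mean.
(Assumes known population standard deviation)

Confidence level: 95%, α = 0.05
z_0.025 = 1.960
SE = σ/√n = 23/√64 = 2.8750
Margin of error = 1.960 × 2.8750 = 5.6350
CI: x̄ ± margin = 63 ± 5.6350
CI: (57.3650, 68.6350)

Answer: (57.3650, 68.6350)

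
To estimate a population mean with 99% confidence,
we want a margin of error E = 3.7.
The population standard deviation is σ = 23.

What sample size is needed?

Answer: n = 257

Derivation:
z_0.005 = 2.576
n = (z×σ/E)² = (2.576×23/3.7)²
n = 256.4153
Round up: n = 257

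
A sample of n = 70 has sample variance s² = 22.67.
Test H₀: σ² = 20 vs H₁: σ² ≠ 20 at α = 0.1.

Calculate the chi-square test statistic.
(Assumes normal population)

Answer: χ² = 78.2115, fail to reject H₀

Derivation:
df = n - 1 = 69
χ² = (n-1)s²/σ₀² = 69×22.67/20 = 78.2115
Critical values: χ²_{0.95,69} = 50.879, χ²_{0.05,69} = 89.391
Rejection region: χ² < 50.879 or χ² > 89.391
Decision: fail to reject H₀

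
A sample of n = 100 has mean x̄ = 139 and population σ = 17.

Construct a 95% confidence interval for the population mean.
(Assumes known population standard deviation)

Answer: (135.6680, 142.3320)

Derivation:
Confidence level: 95%, α = 0.05
z_0.025 = 1.960
SE = σ/√n = 17/√100 = 1.7000
Margin of error = 1.960 × 1.7000 = 3.3320
CI: x̄ ± margin = 139 ± 3.3320
CI: (135.6680, 142.3320)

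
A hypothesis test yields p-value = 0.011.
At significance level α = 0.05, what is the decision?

Compare p-value to α:
0.011 < 0.05
Decision: reject H₀

Answer: reject H₀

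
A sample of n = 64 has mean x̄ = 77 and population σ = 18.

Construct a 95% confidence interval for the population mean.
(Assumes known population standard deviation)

Answer: (72.5900, 81.4100)

Derivation:
Confidence level: 95%, α = 0.05
z_0.025 = 1.960
SE = σ/√n = 18/√64 = 2.2500
Margin of error = 1.960 × 2.2500 = 4.4100
CI: x̄ ± margin = 77 ± 4.4100
CI: (72.5900, 81.4100)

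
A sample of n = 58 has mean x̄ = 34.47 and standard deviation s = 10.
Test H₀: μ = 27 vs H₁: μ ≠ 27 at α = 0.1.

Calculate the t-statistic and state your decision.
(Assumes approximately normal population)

Answer: t = 5.6888, reject H₀

Derivation:
df = n - 1 = 57
SE = s/√n = 10/√58 = 1.3131
t = (x̄ - μ₀)/SE = (34.47 - 27)/1.3131 = 5.6888
Critical value: t_{0.05,57} = ±1.672
p-value < 0.0001
Decision: reject H₀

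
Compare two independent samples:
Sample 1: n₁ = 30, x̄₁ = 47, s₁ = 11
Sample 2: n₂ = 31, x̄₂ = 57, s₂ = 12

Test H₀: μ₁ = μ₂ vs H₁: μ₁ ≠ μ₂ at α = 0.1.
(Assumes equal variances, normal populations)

Answer: t = -3.3896, reject H₀

Derivation:
Pooled variance: s²_p = [29×11² + 30×12²]/(59) = 132.6949
s_p = 11.5193
SE = s_p×√(1/n₁ + 1/n₂) = 11.5193×√(1/30 + 1/31) = 2.9502
t = (x̄₁ - x̄₂)/SE = (47 - 57)/2.9502 = -3.3896
df = 59, t-critical = ±1.671
Decision: reject H₀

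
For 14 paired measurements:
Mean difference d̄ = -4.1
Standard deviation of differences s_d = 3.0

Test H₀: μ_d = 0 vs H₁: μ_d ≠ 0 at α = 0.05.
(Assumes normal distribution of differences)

Answer: t = -5.1135, reject H₀

Derivation:
df = n - 1 = 13
SE = s_d/√n = 3.0/√14 = 0.8018
t = d̄/SE = -4.1/0.8018 = -5.1135
Critical value: t_{0.025,13} = ±2.160
p-value ≈ 0.0002
Decision: reject H₀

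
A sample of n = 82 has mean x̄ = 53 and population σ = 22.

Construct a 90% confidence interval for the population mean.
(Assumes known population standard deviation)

Confidence level: 90%, α = 0.1
z_0.05 = 1.645
SE = σ/√n = 22/√82 = 2.4295
Margin of error = 1.645 × 2.4295 = 3.9965
CI: x̄ ± margin = 53 ± 3.9965
CI: (49.0035, 56.9965)

Answer: (49.0035, 56.9965)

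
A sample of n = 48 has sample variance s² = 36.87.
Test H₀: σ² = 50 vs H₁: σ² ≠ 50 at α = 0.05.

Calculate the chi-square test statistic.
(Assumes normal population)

df = n - 1 = 47
χ² = (n-1)s²/σ₀² = 47×36.87/50 = 34.6578
Critical values: χ²_{0.975,47} = 29.956, χ²_{0.025,47} = 67.821
Rejection region: χ² < 29.956 or χ² > 67.821
Decision: fail to reject H₀

Answer: χ² = 34.6578, fail to reject H₀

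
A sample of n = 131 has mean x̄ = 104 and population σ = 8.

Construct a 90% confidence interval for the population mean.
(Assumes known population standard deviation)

Confidence level: 90%, α = 0.1
z_0.05 = 1.645
SE = σ/√n = 8/√131 = 0.6990
Margin of error = 1.645 × 0.6990 = 1.1499
CI: x̄ ± margin = 104 ± 1.1499
CI: (102.8501, 105.1499)

Answer: (102.8501, 105.1499)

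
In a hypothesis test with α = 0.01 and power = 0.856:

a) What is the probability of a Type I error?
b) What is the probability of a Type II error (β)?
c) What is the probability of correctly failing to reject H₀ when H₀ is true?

Answer: a) 0.01, b) 0.144, c) 0.99

Derivation:
a) Type I error probability = α = 0.01
b) Power = P(reject H₀ | H₁ true) = 1 - β = 0.856, so Type II error probability = β = 1 - Power = 0.144
c) P(fail to reject H₀ | H₀ true) = 1 - α = 0.99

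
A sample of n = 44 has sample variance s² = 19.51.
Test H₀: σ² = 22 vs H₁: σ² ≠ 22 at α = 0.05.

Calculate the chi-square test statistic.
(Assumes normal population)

df = n - 1 = 43
χ² = (n-1)s²/σ₀² = 43×19.51/22 = 38.1332
Critical values: χ²_{0.975,43} = 26.785, χ²_{0.025,43} = 62.990
Rejection region: χ² < 26.785 or χ² > 62.990
Decision: fail to reject H₀

Answer: χ² = 38.1332, fail to reject H₀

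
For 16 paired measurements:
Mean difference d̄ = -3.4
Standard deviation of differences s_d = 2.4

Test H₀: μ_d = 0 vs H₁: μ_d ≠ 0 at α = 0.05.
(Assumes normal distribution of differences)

Answer: t = -5.6667, reject H₀

Derivation:
df = n - 1 = 15
SE = s_d/√n = 2.4/√16 = 0.6000
t = d̄/SE = -3.4/0.6000 = -5.6667
Critical value: t_{0.025,15} = ±2.131
p-value < 0.0001
Decision: reject H₀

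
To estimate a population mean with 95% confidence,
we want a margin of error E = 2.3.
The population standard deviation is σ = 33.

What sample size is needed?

z_0.025 = 1.960
n = (z×σ/E)² = (1.960×33/2.3)²
n = 790.8322
Round up: n = 791

Answer: n = 791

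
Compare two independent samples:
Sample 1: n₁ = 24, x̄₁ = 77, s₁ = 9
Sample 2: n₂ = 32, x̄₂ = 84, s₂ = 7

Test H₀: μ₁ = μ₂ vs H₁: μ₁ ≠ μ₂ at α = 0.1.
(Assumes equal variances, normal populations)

Answer: t = -3.2756, reject H₀

Derivation:
Pooled variance: s²_p = [23×9² + 31×7²]/(54) = 62.6296
s_p = 7.9139
SE = s_p×√(1/n₁ + 1/n₂) = 7.9139×√(1/24 + 1/32) = 2.1370
t = (x̄₁ - x̄₂)/SE = (77 - 84)/2.1370 = -3.2756
df = 54, t-critical = ±1.674
Decision: reject H₀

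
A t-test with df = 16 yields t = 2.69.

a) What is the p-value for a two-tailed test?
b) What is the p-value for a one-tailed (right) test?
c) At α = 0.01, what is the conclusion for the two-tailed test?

Answer: a) 0.0161, b) 0.0080, c) fail to reject H₀

Derivation:
Using t-distribution with df = 16:
a) Two-tailed: p = 2×P(T > 2.69) = 0.0161
b) One-tailed: p = P(T > 2.69) = 0.0080
c) 0.0161 ≥ 0.01, fail to reject H₀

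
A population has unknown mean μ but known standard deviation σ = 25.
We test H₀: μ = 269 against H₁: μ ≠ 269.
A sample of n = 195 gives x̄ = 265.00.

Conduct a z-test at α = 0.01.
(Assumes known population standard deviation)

Answer: z = -2.2343, fail to reject H₀

Derivation:
Standard error: SE = σ/√n = 25/√195 = 1.7903
z-statistic: z = (x̄ - μ₀)/SE = (265.00 - 269)/1.7903 = -2.2343
Critical value: ±2.576
p-value = 0.0255
Decision: fail to reject H₀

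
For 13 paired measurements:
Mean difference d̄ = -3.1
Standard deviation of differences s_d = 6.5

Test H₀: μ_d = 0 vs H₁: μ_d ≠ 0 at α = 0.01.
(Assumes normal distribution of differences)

df = n - 1 = 12
SE = s_d/√n = 6.5/√13 = 1.8028
t = d̄/SE = -3.1/1.8028 = -1.7195
Critical value: t_{0.005,12} = ±3.055
p-value ≈ 0.1112
Decision: fail to reject H₀

Answer: t = -1.7195, fail to reject H₀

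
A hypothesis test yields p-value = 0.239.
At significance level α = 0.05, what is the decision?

Compare p-value to α:
0.239 ≥ 0.05
Decision: fail to reject H₀

Answer: fail to reject H₀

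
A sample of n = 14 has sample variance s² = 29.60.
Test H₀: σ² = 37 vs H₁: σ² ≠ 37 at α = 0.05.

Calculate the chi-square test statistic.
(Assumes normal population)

Answer: χ² = 10.4000, fail to reject H₀

Derivation:
df = n - 1 = 13
χ² = (n-1)s²/σ₀² = 13×29.60/37 = 10.4000
Critical values: χ²_{0.975,13} = 5.009, χ²_{0.025,13} = 24.736
Rejection region: χ² < 5.009 or χ² > 24.736
Decision: fail to reject H₀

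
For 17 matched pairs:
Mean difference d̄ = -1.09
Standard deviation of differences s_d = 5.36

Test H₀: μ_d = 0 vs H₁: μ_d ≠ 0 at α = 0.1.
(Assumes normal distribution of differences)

df = n - 1 = 16
SE = s_d/√n = 5.36/√17 = 1.3000
t = d̄/SE = -1.09/1.3000 = -0.8385
Critical value: t_{0.05,16} = ±1.746
p-value ≈ 0.4141
Decision: fail to reject H₀

Answer: t = -0.8385, fail to reject H₀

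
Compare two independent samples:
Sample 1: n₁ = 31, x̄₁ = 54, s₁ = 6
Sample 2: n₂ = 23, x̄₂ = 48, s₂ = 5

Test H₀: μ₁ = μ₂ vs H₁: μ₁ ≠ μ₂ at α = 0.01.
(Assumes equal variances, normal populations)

Pooled variance: s²_p = [30×6² + 22×5²]/(52) = 31.3462
s_p = 5.5988
SE = s_p×√(1/n₁ + 1/n₂) = 5.5988×√(1/31 + 1/23) = 1.5408
t = (x̄₁ - x̄₂)/SE = (54 - 48)/1.5408 = 3.8941
df = 52, t-critical = ±2.674
Decision: reject H₀

Answer: t = 3.8941, reject H₀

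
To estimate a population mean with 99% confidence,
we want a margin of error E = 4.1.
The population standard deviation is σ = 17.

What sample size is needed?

z_0.005 = 2.576
n = (z×σ/E)² = (2.576×17/4.1)²
n = 114.0832
Round up: n = 115

Answer: n = 115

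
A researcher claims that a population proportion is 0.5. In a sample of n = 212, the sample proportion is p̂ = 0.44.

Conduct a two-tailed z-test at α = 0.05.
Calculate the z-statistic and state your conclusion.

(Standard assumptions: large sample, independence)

Answer: z = -1.7472, fail to reject H₀

Derivation:
H₀: p = 0.5, H₁: p ≠ 0.5
Standard error: SE = √(p₀(1-p₀)/n) = √(0.5×0.5/212) = 0.034340
z-statistic: z = (p̂ - p₀)/SE = (0.44 - 0.5)/0.034340 = -1.7472
Critical value: z_0.025 = ±1.960
p-value = 0.0806
Decision: fail to reject H₀ at α = 0.05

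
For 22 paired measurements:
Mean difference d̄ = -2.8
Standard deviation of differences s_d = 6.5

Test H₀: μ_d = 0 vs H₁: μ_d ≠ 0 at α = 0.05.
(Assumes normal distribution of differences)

Answer: t = -2.0205, fail to reject H₀

Derivation:
df = n - 1 = 21
SE = s_d/√n = 6.5/√22 = 1.3858
t = d̄/SE = -2.8/1.3858 = -2.0205
Critical value: t_{0.025,21} = ±2.080
p-value ≈ 0.0563
Decision: fail to reject H₀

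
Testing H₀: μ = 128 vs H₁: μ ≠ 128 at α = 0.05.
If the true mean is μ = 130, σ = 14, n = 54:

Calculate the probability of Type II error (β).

Answer: β ≈ 0.8173

Derivation:
SE = σ/√n = 14/√54 = 1.9052
Critical values: μ₀ ± z_0.025×SE = 128 ± 1.960×1.9052
Acceptance region: (124.2658, 131.7342)
Under H₁ (μ = 130): z_high = (131.7342 - 130)/1.9052 = 0.9102, z_low = (124.2658 - 130)/1.9052 = -3.0098
β = P(not reject | H₁) = Φ(0.9102) - Φ(-3.0098) ≈ 0.8173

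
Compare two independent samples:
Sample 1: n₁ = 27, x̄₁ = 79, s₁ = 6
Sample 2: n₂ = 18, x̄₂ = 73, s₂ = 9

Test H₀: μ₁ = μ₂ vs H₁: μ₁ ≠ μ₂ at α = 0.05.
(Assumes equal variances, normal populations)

Answer: t = 2.6885, reject H₀

Derivation:
Pooled variance: s²_p = [26×6² + 17×9²]/(43) = 53.7907
s_p = 7.3342
SE = s_p×√(1/n₁ + 1/n₂) = 7.3342×√(1/27 + 1/18) = 2.2317
t = (x̄₁ - x̄₂)/SE = (79 - 73)/2.2317 = 2.6885
df = 43, t-critical = ±2.017
Decision: reject H₀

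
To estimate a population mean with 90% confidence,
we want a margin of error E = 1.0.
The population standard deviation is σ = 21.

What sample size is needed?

Answer: n = 1194

Derivation:
z_0.05 = 1.645
n = (z×σ/E)² = (1.645×21/1.0)²
n = 1193.3570
Round up: n = 1194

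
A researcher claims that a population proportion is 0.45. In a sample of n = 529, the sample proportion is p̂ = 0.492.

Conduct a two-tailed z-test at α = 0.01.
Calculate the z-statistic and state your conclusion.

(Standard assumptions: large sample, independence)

H₀: p = 0.45, H₁: p ≠ 0.45
Standard error: SE = √(p₀(1-p₀)/n) = √(0.45×0.55/529) = 0.021630
z-statistic: z = (p̂ - p₀)/SE = (0.492 - 0.45)/0.021630 = 1.9417
Critical value: z_0.005 = ±2.576
p-value = 0.0522
Decision: fail to reject H₀ at α = 0.01

Answer: z = 1.9417, fail to reject H₀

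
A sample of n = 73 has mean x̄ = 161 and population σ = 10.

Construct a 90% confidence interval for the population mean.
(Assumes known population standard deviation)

Answer: (159.0747, 162.9253)

Derivation:
Confidence level: 90%, α = 0.1
z_0.05 = 1.645
SE = σ/√n = 10/√73 = 1.1704
Margin of error = 1.645 × 1.1704 = 1.9253
CI: x̄ ± margin = 161 ± 1.9253
CI: (159.0747, 162.9253)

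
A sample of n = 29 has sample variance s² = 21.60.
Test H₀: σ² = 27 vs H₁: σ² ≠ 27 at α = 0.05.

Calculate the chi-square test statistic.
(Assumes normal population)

df = n - 1 = 28
χ² = (n-1)s²/σ₀² = 28×21.60/27 = 22.4000
Critical values: χ²_{0.975,28} = 15.308, χ²_{0.025,28} = 44.461
Rejection region: χ² < 15.308 or χ² > 44.461
Decision: fail to reject H₀

Answer: χ² = 22.4000, fail to reject H₀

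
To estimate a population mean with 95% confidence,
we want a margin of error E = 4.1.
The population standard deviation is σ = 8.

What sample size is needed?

Answer: n = 15

Derivation:
z_0.025 = 1.960
n = (z×σ/E)² = (1.960×8/4.1)²
n = 14.6260
Round up: n = 15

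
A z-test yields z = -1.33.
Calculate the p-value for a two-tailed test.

For z = -1.33:
p = 2×P(Z > |-1.33|) = 2×(1 - Φ(1.33)) = 0.1835

Answer: p-value ≈ 0.1835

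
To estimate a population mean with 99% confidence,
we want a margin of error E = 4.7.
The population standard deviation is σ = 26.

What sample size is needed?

Answer: n = 204

Derivation:
z_0.005 = 2.576
n = (z×σ/E)² = (2.576×26/4.7)²
n = 203.0686
Round up: n = 204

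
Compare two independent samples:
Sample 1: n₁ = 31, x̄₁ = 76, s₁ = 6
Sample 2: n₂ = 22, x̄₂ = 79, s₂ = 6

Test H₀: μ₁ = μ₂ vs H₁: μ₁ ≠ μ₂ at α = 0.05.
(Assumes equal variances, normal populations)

Answer: t = -1.7936, fail to reject H₀

Derivation:
Pooled variance: s²_p = [30×6² + 21×6²]/(51) = 36.0000
s_p = 6.0000
SE = s_p×√(1/n₁ + 1/n₂) = 6.0000×√(1/31 + 1/22) = 1.6726
t = (x̄₁ - x̄₂)/SE = (76 - 79)/1.6726 = -1.7936
df = 51, t-critical = ±2.008
Decision: fail to reject H₀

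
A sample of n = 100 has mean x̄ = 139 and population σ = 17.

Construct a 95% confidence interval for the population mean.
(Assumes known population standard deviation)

Answer: (135.6680, 142.3320)

Derivation:
Confidence level: 95%, α = 0.05
z_0.025 = 1.960
SE = σ/√n = 17/√100 = 1.7000
Margin of error = 1.960 × 1.7000 = 3.3320
CI: x̄ ± margin = 139 ± 3.3320
CI: (135.6680, 142.3320)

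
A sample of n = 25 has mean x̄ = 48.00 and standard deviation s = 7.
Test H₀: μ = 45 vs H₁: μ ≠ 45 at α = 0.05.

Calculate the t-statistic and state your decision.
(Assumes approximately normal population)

df = n - 1 = 24
SE = s/√n = 7/√25 = 1.4000
t = (x̄ - μ₀)/SE = (48.00 - 45)/1.4000 = 2.1429
Critical value: t_{0.025,24} = ±2.064
p-value ≈ 0.0425
Decision: reject H₀

Answer: t = 2.1429, reject H₀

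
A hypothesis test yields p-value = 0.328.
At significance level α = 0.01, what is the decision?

Answer: fail to reject H₀

Derivation:
Compare p-value to α:
0.328 ≥ 0.01
Decision: fail to reject H₀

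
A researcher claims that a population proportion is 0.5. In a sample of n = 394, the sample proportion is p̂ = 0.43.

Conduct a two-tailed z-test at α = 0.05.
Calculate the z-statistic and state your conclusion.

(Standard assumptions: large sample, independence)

H₀: p = 0.5, H₁: p ≠ 0.5
Standard error: SE = √(p₀(1-p₀)/n) = √(0.5×0.5/394) = 0.025190
z-statistic: z = (p̂ - p₀)/SE = (0.43 - 0.5)/0.025190 = -2.7789
Critical value: z_0.025 = ±1.960
p-value = 0.0055
Decision: reject H₀ at α = 0.05

Answer: z = -2.7789, reject H₀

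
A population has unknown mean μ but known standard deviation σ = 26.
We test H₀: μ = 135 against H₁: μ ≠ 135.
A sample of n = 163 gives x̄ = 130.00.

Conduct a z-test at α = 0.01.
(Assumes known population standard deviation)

Standard error: SE = σ/√n = 26/√163 = 2.0365
z-statistic: z = (x̄ - μ₀)/SE = (130.00 - 135)/2.0365 = -2.4552
Critical value: ±2.576
p-value = 0.0141
Decision: fail to reject H₀

Answer: z = -2.4552, fail to reject H₀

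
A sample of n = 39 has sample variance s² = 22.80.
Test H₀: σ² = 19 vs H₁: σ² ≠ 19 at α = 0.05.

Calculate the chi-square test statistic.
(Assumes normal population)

df = n - 1 = 38
χ² = (n-1)s²/σ₀² = 38×22.80/19 = 45.6000
Critical values: χ²_{0.975,38} = 22.878, χ²_{0.025,38} = 56.896
Rejection region: χ² < 22.878 or χ² > 56.896
Decision: fail to reject H₀

Answer: χ² = 45.6000, fail to reject H₀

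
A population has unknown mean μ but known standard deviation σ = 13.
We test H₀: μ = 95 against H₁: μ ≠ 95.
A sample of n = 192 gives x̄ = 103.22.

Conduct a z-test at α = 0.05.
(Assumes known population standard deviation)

Answer: z = 8.7615, reject H₀

Derivation:
Standard error: SE = σ/√n = 13/√192 = 0.9382
z-statistic: z = (x̄ - μ₀)/SE = (103.22 - 95)/0.9382 = 8.7615
Critical value: ±1.960
p-value < 0.0001
Decision: reject H₀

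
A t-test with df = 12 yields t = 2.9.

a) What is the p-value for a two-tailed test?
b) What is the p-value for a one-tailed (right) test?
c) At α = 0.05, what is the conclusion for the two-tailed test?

Using t-distribution with df = 12:
a) Two-tailed: p = 2×P(T > 2.9) = 0.0133
b) One-tailed: p = P(T > 2.9) = 0.0067
c) 0.0133 < 0.05, reject H₀

Answer: a) 0.0133, b) 0.0067, c) reject H₀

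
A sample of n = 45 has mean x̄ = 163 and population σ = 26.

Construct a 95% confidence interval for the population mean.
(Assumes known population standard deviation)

Confidence level: 95%, α = 0.05
z_0.025 = 1.960
SE = σ/√n = 26/√45 = 3.8759
Margin of error = 1.960 × 3.8759 = 7.5968
CI: x̄ ± margin = 163 ± 7.5968
CI: (155.4032, 170.5968)

Answer: (155.4032, 170.5968)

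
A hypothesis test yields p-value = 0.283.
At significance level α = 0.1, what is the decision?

Answer: fail to reject H₀

Derivation:
Compare p-value to α:
0.283 ≥ 0.1
Decision: fail to reject H₀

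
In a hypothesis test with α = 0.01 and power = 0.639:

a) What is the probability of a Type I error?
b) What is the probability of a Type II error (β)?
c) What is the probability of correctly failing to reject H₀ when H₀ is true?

a) Type I error probability = α = 0.01
b) Power = P(reject H₀ | H₁ true) = 1 - β = 0.639, so Type II error probability = β = 1 - Power = 0.361
c) P(fail to reject H₀ | H₀ true) = 1 - α = 0.99

Answer: a) 0.01, b) 0.361, c) 0.99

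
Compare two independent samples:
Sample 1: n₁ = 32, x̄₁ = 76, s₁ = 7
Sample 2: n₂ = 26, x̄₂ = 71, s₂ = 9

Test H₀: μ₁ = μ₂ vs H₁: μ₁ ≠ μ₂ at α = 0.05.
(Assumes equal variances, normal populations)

Answer: t = 2.3805, reject H₀

Derivation:
Pooled variance: s²_p = [31×7² + 25×9²]/(56) = 63.2857
s_p = 7.9552
SE = s_p×√(1/n₁ + 1/n₂) = 7.9552×√(1/32 + 1/26) = 2.1004
t = (x̄₁ - x̄₂)/SE = (76 - 71)/2.1004 = 2.3805
df = 56, t-critical = ±2.003
Decision: reject H₀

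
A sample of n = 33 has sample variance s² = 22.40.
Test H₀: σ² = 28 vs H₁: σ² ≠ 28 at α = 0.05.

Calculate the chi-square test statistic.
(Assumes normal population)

df = n - 1 = 32
χ² = (n-1)s²/σ₀² = 32×22.40/28 = 25.6000
Critical values: χ²_{0.975,32} = 18.291, χ²_{0.025,32} = 49.480
Rejection region: χ² < 18.291 or χ² > 49.480
Decision: fail to reject H₀

Answer: χ² = 25.6000, fail to reject H₀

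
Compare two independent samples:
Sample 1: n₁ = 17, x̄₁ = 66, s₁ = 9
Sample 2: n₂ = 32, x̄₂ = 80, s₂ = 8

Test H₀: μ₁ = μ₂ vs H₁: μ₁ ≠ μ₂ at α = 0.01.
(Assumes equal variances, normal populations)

Pooled variance: s²_p = [16×9² + 31×8²]/(47) = 69.7872
s_p = 8.3539
SE = s_p×√(1/n₁ + 1/n₂) = 8.3539×√(1/17 + 1/32) = 2.5072
t = (x̄₁ - x̄₂)/SE = (66 - 80)/2.5072 = -5.5839
df = 47, t-critical = ±2.685
Decision: reject H₀

Answer: t = -5.5839, reject H₀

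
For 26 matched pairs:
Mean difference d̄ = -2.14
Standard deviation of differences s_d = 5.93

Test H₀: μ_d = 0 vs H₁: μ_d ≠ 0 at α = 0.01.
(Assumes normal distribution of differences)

df = n - 1 = 25
SE = s_d/√n = 5.93/√26 = 1.1630
t = d̄/SE = -2.14/1.1630 = -1.8401
Critical value: t_{0.005,25} = ±2.787
p-value ≈ 0.0777
Decision: fail to reject H₀

Answer: t = -1.8401, fail to reject H₀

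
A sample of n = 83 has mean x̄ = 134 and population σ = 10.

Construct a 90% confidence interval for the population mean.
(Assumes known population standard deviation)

Answer: (132.1944, 135.8056)

Derivation:
Confidence level: 90%, α = 0.1
z_0.05 = 1.645
SE = σ/√n = 10/√83 = 1.0976
Margin of error = 1.645 × 1.0976 = 1.8056
CI: x̄ ± margin = 134 ± 1.8056
CI: (132.1944, 135.8056)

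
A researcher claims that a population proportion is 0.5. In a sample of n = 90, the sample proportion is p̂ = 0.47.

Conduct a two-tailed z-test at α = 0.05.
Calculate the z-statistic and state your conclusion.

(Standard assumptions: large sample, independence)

Answer: z = -0.5692, fail to reject H₀

Derivation:
H₀: p = 0.5, H₁: p ≠ 0.5
Standard error: SE = √(p₀(1-p₀)/n) = √(0.5×0.5/90) = 0.052705
z-statistic: z = (p̂ - p₀)/SE = (0.47 - 0.5)/0.052705 = -0.5692
Critical value: z_0.025 = ±1.960
p-value = 0.5692
Decision: fail to reject H₀ at α = 0.05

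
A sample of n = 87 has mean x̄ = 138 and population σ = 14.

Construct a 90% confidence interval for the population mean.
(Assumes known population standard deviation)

Confidence level: 90%, α = 0.1
z_0.05 = 1.645
SE = σ/√n = 14/√87 = 1.5010
Margin of error = 1.645 × 1.5010 = 2.4691
CI: x̄ ± margin = 138 ± 2.4691
CI: (135.5309, 140.4691)

Answer: (135.5309, 140.4691)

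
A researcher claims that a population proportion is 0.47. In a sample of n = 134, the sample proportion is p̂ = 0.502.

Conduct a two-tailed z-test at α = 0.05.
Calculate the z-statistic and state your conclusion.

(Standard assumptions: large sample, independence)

H₀: p = 0.47, H₁: p ≠ 0.47
Standard error: SE = √(p₀(1-p₀)/n) = √(0.47×0.53/134) = 0.043116
z-statistic: z = (p̂ - p₀)/SE = (0.502 - 0.47)/0.043116 = 0.7422
Critical value: z_0.025 = ±1.960
p-value = 0.4580
Decision: fail to reject H₀ at α = 0.05

Answer: z = 0.7422, fail to reject H₀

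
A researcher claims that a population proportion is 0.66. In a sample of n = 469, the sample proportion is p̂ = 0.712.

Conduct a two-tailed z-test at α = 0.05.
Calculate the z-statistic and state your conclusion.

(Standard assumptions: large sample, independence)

H₀: p = 0.66, H₁: p ≠ 0.66
Standard error: SE = √(p₀(1-p₀)/n) = √(0.66×0.34/469) = 0.021874
z-statistic: z = (p̂ - p₀)/SE = (0.712 - 0.66)/0.021874 = 2.3773
Critical value: z_0.025 = ±1.960
p-value = 0.0174
Decision: reject H₀ at α = 0.05

Answer: z = 2.3773, reject H₀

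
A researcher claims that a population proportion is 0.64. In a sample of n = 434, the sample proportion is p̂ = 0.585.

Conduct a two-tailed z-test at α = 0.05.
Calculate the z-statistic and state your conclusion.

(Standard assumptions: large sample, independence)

Answer: z = -2.3870, reject H₀

Derivation:
H₀: p = 0.64, H₁: p ≠ 0.64
Standard error: SE = √(p₀(1-p₀)/n) = √(0.64×0.36/434) = 0.023041
z-statistic: z = (p̂ - p₀)/SE = (0.585 - 0.64)/0.023041 = -2.3870
Critical value: z_0.025 = ±1.960
p-value = 0.0170
Decision: reject H₀ at α = 0.05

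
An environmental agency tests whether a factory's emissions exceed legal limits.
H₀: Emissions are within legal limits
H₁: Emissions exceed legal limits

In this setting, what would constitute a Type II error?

Type I error (α): Rejecting H₀ when H₀ is true
Type II error (β): Failing to reject H₀ when H₁ is true

Answer: Failing to cite a factory whose emissions actually exceed the limit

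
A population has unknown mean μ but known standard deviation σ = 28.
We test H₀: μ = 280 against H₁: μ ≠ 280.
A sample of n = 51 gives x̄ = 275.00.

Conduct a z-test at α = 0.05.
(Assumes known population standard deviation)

Answer: z = -1.2752, fail to reject H₀

Derivation:
Standard error: SE = σ/√n = 28/√51 = 3.9208
z-statistic: z = (x̄ - μ₀)/SE = (275.00 - 280)/3.9208 = -1.2752
Critical value: ±1.960
p-value = 0.2022
Decision: fail to reject H₀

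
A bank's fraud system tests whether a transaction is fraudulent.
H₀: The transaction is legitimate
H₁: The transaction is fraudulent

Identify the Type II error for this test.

A Type I error (probability α) occurs when we reject a true H₀.
A Type II error (probability β) occurs when we fail to reject a false H₀.

Answer: Allowing a fraudulent transaction to go through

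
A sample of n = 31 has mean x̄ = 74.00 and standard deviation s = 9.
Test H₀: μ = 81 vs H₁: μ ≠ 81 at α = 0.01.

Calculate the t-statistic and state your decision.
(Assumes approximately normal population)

df = n - 1 = 30
SE = s/√n = 9/√31 = 1.6164
t = (x̄ - μ₀)/SE = (74.00 - 81)/1.6164 = -4.3306
Critical value: t_{0.005,30} = ±2.750
p-value ≈ 0.0002
Decision: reject H₀

Answer: t = -4.3306, reject H₀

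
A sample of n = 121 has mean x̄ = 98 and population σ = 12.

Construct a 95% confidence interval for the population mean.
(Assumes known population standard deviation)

Confidence level: 95%, α = 0.05
z_0.025 = 1.960
SE = σ/√n = 12/√121 = 1.0909
Margin of error = 1.960 × 1.0909 = 2.1382
CI: x̄ ± margin = 98 ± 2.1382
CI: (95.8618, 100.1382)

Answer: (95.8618, 100.1382)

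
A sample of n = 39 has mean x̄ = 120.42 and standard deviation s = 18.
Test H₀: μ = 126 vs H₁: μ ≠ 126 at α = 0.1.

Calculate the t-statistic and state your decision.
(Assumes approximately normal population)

Answer: t = -1.9360, reject H₀

Derivation:
df = n - 1 = 38
SE = s/√n = 18/√39 = 2.8823
t = (x̄ - μ₀)/SE = (120.42 - 126)/2.8823 = -1.9360
Critical value: t_{0.05,38} = ±1.686
p-value ≈ 0.0603
Decision: reject H₀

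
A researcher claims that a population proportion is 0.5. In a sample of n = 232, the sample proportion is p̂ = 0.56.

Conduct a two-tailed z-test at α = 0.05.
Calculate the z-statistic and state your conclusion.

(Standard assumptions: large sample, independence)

H₀: p = 0.5, H₁: p ≠ 0.5
Standard error: SE = √(p₀(1-p₀)/n) = √(0.5×0.5/232) = 0.032827
z-statistic: z = (p̂ - p₀)/SE = (0.56 - 0.5)/0.032827 = 1.8278
Critical value: z_0.025 = ±1.960
p-value = 0.0676
Decision: fail to reject H₀ at α = 0.05

Answer: z = 1.8278, fail to reject H₀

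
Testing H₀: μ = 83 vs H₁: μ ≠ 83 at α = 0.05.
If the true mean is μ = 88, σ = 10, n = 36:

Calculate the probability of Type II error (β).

Answer: β ≈ 0.1492

Derivation:
SE = σ/√n = 10/√36 = 1.6667
Critical values: μ₀ ± z_0.025×SE = 83 ± 1.960×1.6667
Acceptance region: (79.7333, 86.2667)
Under H₁ (μ = 88): z_high = (86.2667 - 88)/1.6667 = -1.0400, z_low = (79.7333 - 88)/1.6667 = -4.9599
β = P(not reject | H₁) = Φ(-1.0400) - Φ(-4.9599) ≈ 0.1492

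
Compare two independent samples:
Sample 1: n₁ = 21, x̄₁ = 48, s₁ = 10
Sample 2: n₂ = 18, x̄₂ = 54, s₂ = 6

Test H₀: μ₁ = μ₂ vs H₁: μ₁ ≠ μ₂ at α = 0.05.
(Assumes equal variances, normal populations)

Pooled variance: s²_p = [20×10² + 17×6²]/(37) = 70.5946
s_p = 8.4021
SE = s_p×√(1/n₁ + 1/n₂) = 8.4021×√(1/21 + 1/18) = 2.6988
t = (x̄₁ - x̄₂)/SE = (48 - 54)/2.6988 = -2.2232
df = 37, t-critical = ±2.026
Decision: reject H₀

Answer: t = -2.2232, reject H₀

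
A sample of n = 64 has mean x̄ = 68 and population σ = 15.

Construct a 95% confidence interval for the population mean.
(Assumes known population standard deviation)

Answer: (64.3250, 71.6750)

Derivation:
Confidence level: 95%, α = 0.05
z_0.025 = 1.960
SE = σ/√n = 15/√64 = 1.8750
Margin of error = 1.960 × 1.8750 = 3.6750
CI: x̄ ± margin = 68 ± 3.6750
CI: (64.3250, 71.6750)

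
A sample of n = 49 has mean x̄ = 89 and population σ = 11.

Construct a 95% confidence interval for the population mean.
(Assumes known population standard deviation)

Answer: (85.9201, 92.0799)

Derivation:
Confidence level: 95%, α = 0.05
z_0.025 = 1.960
SE = σ/√n = 11/√49 = 1.5714
Margin of error = 1.960 × 1.5714 = 3.0799
CI: x̄ ± margin = 89 ± 3.0799
CI: (85.9201, 92.0799)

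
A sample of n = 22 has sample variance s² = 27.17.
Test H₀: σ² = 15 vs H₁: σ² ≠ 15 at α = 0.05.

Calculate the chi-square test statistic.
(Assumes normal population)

df = n - 1 = 21
χ² = (n-1)s²/σ₀² = 21×27.17/15 = 38.0380
Critical values: χ²_{0.975,21} = 10.283, χ²_{0.025,21} = 35.479
Rejection region: χ² < 10.283 or χ² > 35.479
Decision: reject H₀

Answer: χ² = 38.0380, reject H₀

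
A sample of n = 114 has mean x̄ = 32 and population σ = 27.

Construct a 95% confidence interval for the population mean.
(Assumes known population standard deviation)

Answer: (27.0436, 36.9564)

Derivation:
Confidence level: 95%, α = 0.05
z_0.025 = 1.960
SE = σ/√n = 27/√114 = 2.5288
Margin of error = 1.960 × 2.5288 = 4.9564
CI: x̄ ± margin = 32 ± 4.9564
CI: (27.0436, 36.9564)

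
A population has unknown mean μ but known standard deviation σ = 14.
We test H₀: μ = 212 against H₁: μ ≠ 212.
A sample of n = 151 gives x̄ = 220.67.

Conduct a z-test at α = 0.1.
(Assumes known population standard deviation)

Standard error: SE = σ/√n = 14/√151 = 1.1393
z-statistic: z = (x̄ - μ₀)/SE = (220.67 - 212)/1.1393 = 7.6099
Critical value: ±1.645
p-value < 0.0001
Decision: reject H₀

Answer: z = 7.6099, reject H₀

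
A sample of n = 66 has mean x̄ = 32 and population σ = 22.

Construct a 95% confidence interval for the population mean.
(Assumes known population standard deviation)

Answer: (26.6923, 37.3077)

Derivation:
Confidence level: 95%, α = 0.05
z_0.025 = 1.960
SE = σ/√n = 22/√66 = 2.7080
Margin of error = 1.960 × 2.7080 = 5.3077
CI: x̄ ± margin = 32 ± 5.3077
CI: (26.6923, 37.3077)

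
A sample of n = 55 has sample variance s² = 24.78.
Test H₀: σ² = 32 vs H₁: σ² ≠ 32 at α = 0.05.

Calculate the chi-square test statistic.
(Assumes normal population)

Answer: χ² = 41.8163, fail to reject H₀

Derivation:
df = n - 1 = 54
χ² = (n-1)s²/σ₀² = 54×24.78/32 = 41.8163
Critical values: χ²_{0.975,54} = 35.586, χ²_{0.025,54} = 76.192
Rejection region: χ² < 35.586 or χ² > 76.192
Decision: fail to reject H₀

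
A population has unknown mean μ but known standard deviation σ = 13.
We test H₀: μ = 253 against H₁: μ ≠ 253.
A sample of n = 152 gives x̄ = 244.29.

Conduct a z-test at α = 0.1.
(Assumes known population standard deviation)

Standard error: SE = σ/√n = 13/√152 = 1.0544
z-statistic: z = (x̄ - μ₀)/SE = (244.29 - 253)/1.0544 = -8.2606
Critical value: ±1.645
p-value < 0.0001
Decision: reject H₀

Answer: z = -8.2606, reject H₀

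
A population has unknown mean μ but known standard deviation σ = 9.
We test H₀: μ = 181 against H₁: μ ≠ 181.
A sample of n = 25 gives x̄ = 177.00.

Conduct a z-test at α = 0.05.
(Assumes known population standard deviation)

Answer: z = -2.2222, reject H₀

Derivation:
Standard error: SE = σ/√n = 9/√25 = 1.8000
z-statistic: z = (x̄ - μ₀)/SE = (177.00 - 181)/1.8000 = -2.2222
Critical value: ±1.960
p-value = 0.0263
Decision: reject H₀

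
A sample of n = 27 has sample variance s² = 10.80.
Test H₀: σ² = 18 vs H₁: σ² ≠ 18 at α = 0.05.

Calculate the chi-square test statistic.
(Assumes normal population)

df = n - 1 = 26
χ² = (n-1)s²/σ₀² = 26×10.80/18 = 15.6000
Critical values: χ²_{0.975,26} = 13.844, χ²_{0.025,26} = 41.923
Rejection region: χ² < 13.844 or χ² > 41.923
Decision: fail to reject H₀

Answer: χ² = 15.6000, fail to reject H₀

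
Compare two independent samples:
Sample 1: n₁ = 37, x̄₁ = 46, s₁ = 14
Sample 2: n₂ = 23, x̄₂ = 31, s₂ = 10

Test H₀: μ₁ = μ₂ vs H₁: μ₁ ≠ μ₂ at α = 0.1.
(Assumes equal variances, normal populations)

Answer: t = 4.4719, reject H₀

Derivation:
Pooled variance: s²_p = [36×14² + 22×10²]/(58) = 159.5862
s_p = 12.6327
SE = s_p×√(1/n₁ + 1/n₂) = 12.6327×√(1/37 + 1/23) = 3.3543
t = (x̄₁ - x̄₂)/SE = (46 - 31)/3.3543 = 4.4719
df = 58, t-critical = ±1.672
Decision: reject H₀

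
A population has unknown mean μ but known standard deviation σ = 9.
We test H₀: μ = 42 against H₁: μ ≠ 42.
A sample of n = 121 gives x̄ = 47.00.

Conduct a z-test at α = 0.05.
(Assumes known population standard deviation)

Standard error: SE = σ/√n = 9/√121 = 0.8182
z-statistic: z = (x̄ - μ₀)/SE = (47.00 - 42)/0.8182 = 6.1110
Critical value: ±1.960
p-value < 0.0001
Decision: reject H₀

Answer: z = 6.1110, reject H₀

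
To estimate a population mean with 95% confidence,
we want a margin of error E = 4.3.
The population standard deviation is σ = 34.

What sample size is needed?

Answer: n = 241

Derivation:
z_0.025 = 1.960
n = (z×σ/E)² = (1.960×34/4.3)²
n = 240.1779
Round up: n = 241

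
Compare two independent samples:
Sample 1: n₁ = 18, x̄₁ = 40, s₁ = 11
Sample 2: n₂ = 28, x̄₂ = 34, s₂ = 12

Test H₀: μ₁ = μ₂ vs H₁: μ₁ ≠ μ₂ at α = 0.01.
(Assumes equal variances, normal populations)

Answer: t = 1.7086, fail to reject H₀

Derivation:
Pooled variance: s²_p = [17×11² + 27×12²]/(44) = 135.1136
s_p = 11.6238
SE = s_p×√(1/n₁ + 1/n₂) = 11.6238×√(1/18 + 1/28) = 3.5117
t = (x̄₁ - x̄₂)/SE = (40 - 34)/3.5117 = 1.7086
df = 44, t-critical = ±2.692
Decision: fail to reject H₀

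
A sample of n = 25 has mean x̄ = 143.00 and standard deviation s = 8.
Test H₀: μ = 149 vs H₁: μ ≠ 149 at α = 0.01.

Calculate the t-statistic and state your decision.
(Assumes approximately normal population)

Answer: t = -3.7500, reject H₀

Derivation:
df = n - 1 = 24
SE = s/√n = 8/√25 = 1.6000
t = (x̄ - μ₀)/SE = (143.00 - 149)/1.6000 = -3.7500
Critical value: t_{0.005,24} = ±2.797
p-value ≈ 0.0010
Decision: reject H₀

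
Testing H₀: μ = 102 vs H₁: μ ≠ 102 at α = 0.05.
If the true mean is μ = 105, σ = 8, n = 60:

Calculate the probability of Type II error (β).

SE = σ/√n = 8/√60 = 1.0328
Critical values: μ₀ ± z_0.025×SE = 102 ± 1.960×1.0328
Acceptance region: (99.9757, 104.0243)
Under H₁ (μ = 105): z_high = (104.0243 - 105)/1.0328 = -0.9447, z_low = (99.9757 - 105)/1.0328 = -4.8647
β = P(not reject | H₁) = Φ(-0.9447) - Φ(-4.8647) ≈ 0.1724

Answer: β ≈ 0.1724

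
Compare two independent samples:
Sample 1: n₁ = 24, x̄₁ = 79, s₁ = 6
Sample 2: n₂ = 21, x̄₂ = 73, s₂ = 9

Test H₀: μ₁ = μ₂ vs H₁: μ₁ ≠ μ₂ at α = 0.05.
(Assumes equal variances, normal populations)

Pooled variance: s²_p = [23×6² + 20×9²]/(43) = 56.9302
s_p = 7.5452
SE = s_p×√(1/n₁ + 1/n₂) = 7.5452×√(1/24 + 1/21) = 2.2546
t = (x̄₁ - x̄₂)/SE = (79 - 73)/2.2546 = 2.6612
df = 43, t-critical = ±2.017
Decision: reject H₀

Answer: t = 2.6612, reject H₀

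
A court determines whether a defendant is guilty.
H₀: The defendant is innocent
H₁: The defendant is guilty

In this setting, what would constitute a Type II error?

Answer: Acquitting a guilty person

Derivation:
A Type I error (probability α) occurs when we reject a true H₀.
A Type II error (probability β) occurs when we fail to reject a false H₀.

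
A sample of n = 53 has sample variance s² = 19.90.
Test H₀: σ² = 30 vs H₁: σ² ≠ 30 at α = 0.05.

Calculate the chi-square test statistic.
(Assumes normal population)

Answer: χ² = 34.4933, fail to reject H₀

Derivation:
df = n - 1 = 52
χ² = (n-1)s²/σ₀² = 52×19.90/30 = 34.4933
Critical values: χ²_{0.975,52} = 33.968, χ²_{0.025,52} = 73.810
Rejection region: χ² < 33.968 or χ² > 73.810
Decision: fail to reject H₀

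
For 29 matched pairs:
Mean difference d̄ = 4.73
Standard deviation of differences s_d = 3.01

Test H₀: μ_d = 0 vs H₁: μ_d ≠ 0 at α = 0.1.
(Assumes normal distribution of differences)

df = n - 1 = 28
SE = s_d/√n = 3.01/√29 = 0.5589
t = d̄/SE = 4.73/0.5589 = 8.4631
Critical value: t_{0.05,28} = ±1.701
p-value < 0.0001
Decision: reject H₀

Answer: t = 8.4631, reject H₀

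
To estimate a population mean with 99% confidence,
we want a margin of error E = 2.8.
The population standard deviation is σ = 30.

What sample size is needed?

Answer: n = 762

Derivation:
z_0.005 = 2.576
n = (z×σ/E)² = (2.576×30/2.8)²
n = 761.7600
Round up: n = 762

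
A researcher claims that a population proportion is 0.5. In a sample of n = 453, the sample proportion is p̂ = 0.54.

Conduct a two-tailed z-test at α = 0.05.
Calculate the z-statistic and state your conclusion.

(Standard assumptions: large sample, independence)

Answer: z = 1.7027, fail to reject H₀

Derivation:
H₀: p = 0.5, H₁: p ≠ 0.5
Standard error: SE = √(p₀(1-p₀)/n) = √(0.5×0.5/453) = 0.023492
z-statistic: z = (p̂ - p₀)/SE = (0.54 - 0.5)/0.023492 = 1.7027
Critical value: z_0.025 = ±1.960
p-value = 0.0886
Decision: fail to reject H₀ at α = 0.05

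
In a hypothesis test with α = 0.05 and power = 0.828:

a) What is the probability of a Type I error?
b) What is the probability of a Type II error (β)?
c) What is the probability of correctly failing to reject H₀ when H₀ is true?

Answer: a) 0.05, b) 0.172, c) 0.95

Derivation:
a) Type I error probability = α = 0.05
b) Power = P(reject H₀ | H₁ true) = 1 - β = 0.828, so Type II error probability = β = 1 - Power = 0.172
c) P(fail to reject H₀ | H₀ true) = 1 - α = 0.95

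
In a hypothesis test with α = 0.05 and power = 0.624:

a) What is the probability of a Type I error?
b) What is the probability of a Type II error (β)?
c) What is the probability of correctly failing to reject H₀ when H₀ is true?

Answer: a) 0.05, b) 0.376, c) 0.95

Derivation:
a) Type I error probability = α = 0.05
b) Power = P(reject H₀ | H₁ true) = 1 - β = 0.624, so Type II error probability = β = 1 - Power = 0.376
c) P(fail to reject H₀ | H₀ true) = 1 - α = 0.95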